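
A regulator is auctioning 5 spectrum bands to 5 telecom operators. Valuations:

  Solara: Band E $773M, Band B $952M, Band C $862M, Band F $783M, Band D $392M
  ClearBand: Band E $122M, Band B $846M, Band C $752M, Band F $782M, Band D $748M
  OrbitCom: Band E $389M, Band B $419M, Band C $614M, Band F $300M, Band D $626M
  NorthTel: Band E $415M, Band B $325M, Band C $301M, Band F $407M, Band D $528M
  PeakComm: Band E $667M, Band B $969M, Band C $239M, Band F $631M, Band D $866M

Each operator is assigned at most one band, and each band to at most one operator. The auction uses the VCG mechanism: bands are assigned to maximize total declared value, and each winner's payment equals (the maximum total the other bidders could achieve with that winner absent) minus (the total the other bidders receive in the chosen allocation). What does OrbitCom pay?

Efficient allocation: Solara→Band E ($773M), ClearBand→Band F ($782M), OrbitCom→Band C ($614M), NorthTel→Band D ($528M), PeakComm→Band B ($969M); total welfare W = $3666M.
OrbitCom receives Band C at value $614M, so the others get W − 614 = $3052M.
Without OrbitCom: best allocation of the remaining 4 bidders over all 5 bands is Solara→Band C ($862M), ClearBand→Band F ($782M), NorthTel→Band D ($528M), PeakComm→Band B ($969M), total $3141M.
VCG payment = (others' best without OrbitCom) − (others' welfare with OrbitCom) = 3141 − 3052 = $89M.

OrbitCom pays $89M.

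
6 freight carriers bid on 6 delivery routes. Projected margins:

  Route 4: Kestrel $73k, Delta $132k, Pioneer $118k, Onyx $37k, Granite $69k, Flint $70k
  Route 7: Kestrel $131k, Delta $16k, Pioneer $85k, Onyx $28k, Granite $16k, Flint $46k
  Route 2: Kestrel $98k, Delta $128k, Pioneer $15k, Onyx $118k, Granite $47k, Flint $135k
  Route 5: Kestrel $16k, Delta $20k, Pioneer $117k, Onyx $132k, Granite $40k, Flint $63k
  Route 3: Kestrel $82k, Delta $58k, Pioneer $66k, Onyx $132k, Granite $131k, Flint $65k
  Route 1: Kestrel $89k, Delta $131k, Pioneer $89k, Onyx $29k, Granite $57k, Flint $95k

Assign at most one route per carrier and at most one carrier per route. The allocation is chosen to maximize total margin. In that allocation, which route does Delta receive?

Treat this as an assignment problem: match each carrier to one route.
Optimal: Kestrel→Route 7 ($131k), Delta→Route 1 ($131k), Pioneer→Route 4 ($118k), Onyx→Route 5 ($132k), Granite→Route 3 ($131k), Flint→Route 2 ($135k) — total 131+131+118+132+131+135 = $778k.
Max-entry greedy (repeatedly take the single best remaining cell) gives $750k, worse by 28.
No other one-to-one assignment exceeds $778k.
Delta's own top route is Route 4 ($132k), but forcing Delta→Route 4 and reassigning the rest optimally gives only $750k — worse by 28.

Delta receives Route 1.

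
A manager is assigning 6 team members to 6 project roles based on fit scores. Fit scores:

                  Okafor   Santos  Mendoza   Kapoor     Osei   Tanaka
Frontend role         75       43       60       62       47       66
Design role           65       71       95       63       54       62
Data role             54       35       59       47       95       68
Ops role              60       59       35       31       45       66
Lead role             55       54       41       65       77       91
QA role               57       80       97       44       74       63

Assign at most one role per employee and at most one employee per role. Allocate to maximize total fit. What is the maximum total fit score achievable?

Optimal: Okafor→Ops role (60 pts), Santos→QA role (80 pts), Mendoza→Design role (95 pts), Kapoor→Frontend role (62 pts), Osei→Data role (95 pts), Tanaka→Lead role (91 pts) — total 60+80+95+62+95+91 = 483 pts.
Row-greedy (each employee in turn takes its best remaining role) gives 476 pts, worse by 7.

Max total: 483 pts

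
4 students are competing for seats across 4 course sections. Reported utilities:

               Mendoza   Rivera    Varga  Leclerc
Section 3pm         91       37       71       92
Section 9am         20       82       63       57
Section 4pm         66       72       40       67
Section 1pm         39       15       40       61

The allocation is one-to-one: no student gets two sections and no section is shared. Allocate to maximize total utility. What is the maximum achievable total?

Optimal: Mendoza→Section 3pm (91 points), Rivera→Section 4pm (72 points), Varga→Section 9am (63 points), Leclerc→Section 1pm (61 points) — total 91+72+63+61 = 287 points.
Column-greedy (each section in turn goes to its best remaining student) gives 280 points, worse by 7.
Next-best assignment: Mendoza→Section 3pm, Rivera→Section 9am, Varga→Section 1pm, Leclerc→Section 4pm = 280 points.
No other one-to-one assignment exceeds 287 points.

Max total: 287 points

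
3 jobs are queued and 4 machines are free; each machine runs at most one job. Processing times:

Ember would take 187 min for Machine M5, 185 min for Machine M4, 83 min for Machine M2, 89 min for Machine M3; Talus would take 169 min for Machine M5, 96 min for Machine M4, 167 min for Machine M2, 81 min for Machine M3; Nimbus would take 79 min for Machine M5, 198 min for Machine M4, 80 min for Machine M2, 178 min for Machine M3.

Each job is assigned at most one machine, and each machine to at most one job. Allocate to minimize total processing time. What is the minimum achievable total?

Optimal: Ember→Machine M2 (83 min), Talus→Machine M3 (81 min), Nimbus→Machine M5 (79 min) — total 83+81+79 = 243 min.
Column-greedy (each machine in turn goes to its cheapest remaining job) gives 258 min, worse by 15.
Next-best assignment: Ember→Machine M2, Talus→Machine M4, Nimbus→Machine M5 = 258 min.
Swapping Ember↔Nimbus (Ember→Machine M5 187 min, Nimbus→Machine M2 80 min) adds 105.

Min total: 243 min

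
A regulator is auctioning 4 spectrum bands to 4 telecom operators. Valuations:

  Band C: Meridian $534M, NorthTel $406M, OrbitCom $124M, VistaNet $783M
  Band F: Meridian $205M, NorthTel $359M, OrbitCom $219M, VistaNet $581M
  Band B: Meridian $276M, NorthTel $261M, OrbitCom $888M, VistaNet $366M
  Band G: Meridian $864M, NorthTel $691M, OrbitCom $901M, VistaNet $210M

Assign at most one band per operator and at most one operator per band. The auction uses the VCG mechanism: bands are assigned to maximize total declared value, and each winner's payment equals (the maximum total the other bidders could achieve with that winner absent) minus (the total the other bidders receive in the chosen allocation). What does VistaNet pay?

VistaNet pays $47M.

Efficient allocation: Meridian→Band G ($864M), NorthTel→Band F ($359M), OrbitCom→Band B ($888M), VistaNet→Band C ($783M); total welfare W = $2894M.
VistaNet receives Band C at value $783M, so the others get W − 783 = $2111M.
Without VistaNet: best allocation of the remaining 3 bidders over all 4 bands is Meridian→Band G ($864M), NorthTel→Band C ($406M), OrbitCom→Band B ($888M), total $2158M.
VCG payment = (others' best without VistaNet) − (others' welfare with VistaNet) = 2158 − 2111 = $47M.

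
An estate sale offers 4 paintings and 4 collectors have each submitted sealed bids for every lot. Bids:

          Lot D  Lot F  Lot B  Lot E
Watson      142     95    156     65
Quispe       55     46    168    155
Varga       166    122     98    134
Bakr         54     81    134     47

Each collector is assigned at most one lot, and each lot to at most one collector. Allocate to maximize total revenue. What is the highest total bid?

Treat this as an assignment problem: match each collector to one lot.
Optimal: Watson→Lot B ($156), Quispe→Lot E ($155), Varga→Lot D ($166), Bakr→Lot F ($81) — total 156+155+166+81 = $558.
Max-entry greedy (repeatedly take the single best remaining cell) gives $476, worse by 82.
Next-best assignment: Watson→Lot D, Quispe→Lot E, Varga→Lot F, Bakr→Lot B = $553.
Every other assignment is strictly worse.

Maximum total: $558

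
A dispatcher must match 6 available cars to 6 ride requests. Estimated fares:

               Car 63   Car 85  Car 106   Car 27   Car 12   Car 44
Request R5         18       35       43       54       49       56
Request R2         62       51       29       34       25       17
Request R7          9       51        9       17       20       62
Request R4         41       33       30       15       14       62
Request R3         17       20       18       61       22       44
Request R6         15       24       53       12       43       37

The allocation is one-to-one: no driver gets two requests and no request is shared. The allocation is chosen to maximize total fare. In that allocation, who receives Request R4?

Car 44 receives Request R4.

This is the linear assignment problem.
Optimal: Car 63→Request R2 ($62), Car 85→Request R7 ($51), Car 106→Request R6 ($53), Car 27→Request R3 ($61), Car 12→Request R5 ($49), Car 44→Request R4 ($62) — total 62+51+53+61+49+62 = $338.
Column-greedy (each request in turn goes to its best remaining driver) gives $303, worse by 35.
Swapping Car 63↔Car 12 (Car 63→Request R5 $18, Car 12→Request R2 $25) loses 68.
Car 44's own top request is Request R7 ($62), but forcing Car 44→Request R7 and reassigning the rest optimally gives only $320 — worse by 18.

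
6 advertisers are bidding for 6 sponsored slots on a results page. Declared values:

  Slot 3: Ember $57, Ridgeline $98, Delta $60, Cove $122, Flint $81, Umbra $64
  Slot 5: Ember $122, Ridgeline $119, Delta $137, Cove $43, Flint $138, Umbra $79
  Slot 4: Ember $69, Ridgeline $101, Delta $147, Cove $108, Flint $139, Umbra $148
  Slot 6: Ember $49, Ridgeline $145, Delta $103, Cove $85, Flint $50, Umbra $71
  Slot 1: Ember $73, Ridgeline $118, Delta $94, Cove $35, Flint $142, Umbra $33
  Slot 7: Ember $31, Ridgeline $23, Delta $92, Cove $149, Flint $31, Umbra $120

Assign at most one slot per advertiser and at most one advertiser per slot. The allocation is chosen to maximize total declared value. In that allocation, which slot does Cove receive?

Cove receives Slot 3.

Optimal: Ember→Slot 5 ($122), Ridgeline→Slot 6 ($145), Delta→Slot 4 ($147), Cove→Slot 3 ($122), Flint→Slot 1 ($142), Umbra→Slot 7 ($120) — total 122+145+147+122+142+120 = $798.
Max-entry greedy (repeatedly take the single best remaining cell) gives $778, worse by 20.
Swapping Ember↔Delta (Ember→Slot 4 $69, Delta→Slot 5 $137) loses 63.
No other one-to-one assignment exceeds $798.
Cove's own top slot is Slot 7 ($149), but forcing Cove→Slot 7 and reassigning the rest optimally gives only $778 — worse by 20.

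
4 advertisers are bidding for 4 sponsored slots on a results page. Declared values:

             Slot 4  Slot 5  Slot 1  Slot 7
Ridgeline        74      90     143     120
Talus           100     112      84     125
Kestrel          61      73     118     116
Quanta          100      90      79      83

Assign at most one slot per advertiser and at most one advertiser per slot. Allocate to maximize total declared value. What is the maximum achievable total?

Max total: $471

Optimal: Ridgeline→Slot 1 ($143), Talus→Slot 5 ($112), Kestrel→Slot 7 ($116), Quanta→Slot 4 ($100) — total 143+112+116+100 = $471.
Max-entry greedy (repeatedly take the single best remaining cell) gives $441, worse by 30.
Next-best assignment: Ridgeline→Slot 7, Talus→Slot 5, Kestrel→Slot 1, Quanta→Slot 4 = $450.
No other one-to-one assignment exceeds $471.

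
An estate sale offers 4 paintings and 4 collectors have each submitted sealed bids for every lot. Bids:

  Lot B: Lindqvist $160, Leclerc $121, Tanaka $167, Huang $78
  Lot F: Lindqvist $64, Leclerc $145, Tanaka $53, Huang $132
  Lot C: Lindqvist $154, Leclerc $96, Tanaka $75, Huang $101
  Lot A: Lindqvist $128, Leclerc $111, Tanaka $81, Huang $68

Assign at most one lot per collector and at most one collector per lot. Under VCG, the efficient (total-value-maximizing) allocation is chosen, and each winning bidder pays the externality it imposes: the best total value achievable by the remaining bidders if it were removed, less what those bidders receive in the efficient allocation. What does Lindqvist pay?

Efficient allocation: Lindqvist→Lot C ($154), Leclerc→Lot A ($111), Tanaka→Lot B ($167), Huang→Lot F ($132); total welfare W = $564.
Lindqvist receives Lot C at value $154, so the others get W − 154 = $410.
Without Lindqvist: best allocation of the remaining 3 bidders over all 4 lots is Leclerc→Lot F ($145), Tanaka→Lot B ($167), Huang→Lot C ($101), total $413.
VCG payment = (others' best without Lindqvist) − (others' welfare with Lindqvist) = 413 − 410 = $3.

Lindqvist pays $3.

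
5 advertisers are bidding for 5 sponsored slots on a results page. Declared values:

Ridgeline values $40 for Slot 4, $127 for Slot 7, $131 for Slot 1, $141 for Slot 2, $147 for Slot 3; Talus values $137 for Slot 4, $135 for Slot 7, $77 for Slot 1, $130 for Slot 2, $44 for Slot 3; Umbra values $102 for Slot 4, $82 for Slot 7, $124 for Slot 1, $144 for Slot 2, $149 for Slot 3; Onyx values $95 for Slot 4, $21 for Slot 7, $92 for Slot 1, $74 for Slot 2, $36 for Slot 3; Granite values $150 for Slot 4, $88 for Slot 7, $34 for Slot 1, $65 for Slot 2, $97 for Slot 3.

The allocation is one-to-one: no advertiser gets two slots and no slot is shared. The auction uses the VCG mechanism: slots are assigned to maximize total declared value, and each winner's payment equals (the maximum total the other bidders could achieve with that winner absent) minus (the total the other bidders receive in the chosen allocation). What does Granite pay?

Granite pays $3.

Efficient allocation: Ridgeline→Slot 3 ($147), Talus→Slot 7 ($135), Umbra→Slot 2 ($144), Onyx→Slot 1 ($92), Granite→Slot 4 ($150); total welfare W = $668.
Granite receives Slot 4 at value $150, so the others get W − 150 = $518.
Without Granite: best allocation of the remaining 4 bidders over all 5 slots is Ridgeline→Slot 3 ($147), Talus→Slot 7 ($135), Umbra→Slot 2 ($144), Onyx→Slot 4 ($95), total $521.
VCG payment = (others' best without Granite) − (others' welfare with Granite) = 521 − 518 = $3.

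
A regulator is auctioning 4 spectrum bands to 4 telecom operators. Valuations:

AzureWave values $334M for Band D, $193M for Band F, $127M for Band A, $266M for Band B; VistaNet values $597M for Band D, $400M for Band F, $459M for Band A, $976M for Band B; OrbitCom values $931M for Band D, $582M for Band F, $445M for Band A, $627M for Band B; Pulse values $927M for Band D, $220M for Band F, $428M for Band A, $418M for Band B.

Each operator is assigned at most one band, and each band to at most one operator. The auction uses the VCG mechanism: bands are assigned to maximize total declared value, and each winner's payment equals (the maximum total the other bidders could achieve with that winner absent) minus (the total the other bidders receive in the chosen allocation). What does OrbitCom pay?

Efficient allocation: AzureWave→Band A ($127M), VistaNet→Band B ($976M), OrbitCom→Band F ($582M), Pulse→Band D ($927M); total welfare W = $2612M.
OrbitCom receives Band F at value $582M, so the others get W − 582 = $2030M.
Without OrbitCom: best allocation of the remaining 3 bidders over all 4 bands is AzureWave→Band F ($193M), VistaNet→Band B ($976M), Pulse→Band D ($927M), total $2096M.
VCG payment = (others' best without OrbitCom) − (others' welfare with OrbitCom) = 2096 − 2030 = $66M.

OrbitCom pays $66M.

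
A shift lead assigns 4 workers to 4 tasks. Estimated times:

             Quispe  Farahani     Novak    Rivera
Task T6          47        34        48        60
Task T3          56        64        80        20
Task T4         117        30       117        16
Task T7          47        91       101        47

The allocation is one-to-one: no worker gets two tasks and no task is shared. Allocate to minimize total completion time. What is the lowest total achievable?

Minimum total: 145 min

Optimal: Quispe→Task T7 (47 min), Farahani→Task T4 (30 min), Novak→Task T6 (48 min), Rivera→Task T3 (20 min) — total 47+30+48+20 = 145 min.
Min-entry greedy (repeatedly take the single cheapest remaining cell) gives 177 min, worse by 32.
Every other assignment is strictly worse.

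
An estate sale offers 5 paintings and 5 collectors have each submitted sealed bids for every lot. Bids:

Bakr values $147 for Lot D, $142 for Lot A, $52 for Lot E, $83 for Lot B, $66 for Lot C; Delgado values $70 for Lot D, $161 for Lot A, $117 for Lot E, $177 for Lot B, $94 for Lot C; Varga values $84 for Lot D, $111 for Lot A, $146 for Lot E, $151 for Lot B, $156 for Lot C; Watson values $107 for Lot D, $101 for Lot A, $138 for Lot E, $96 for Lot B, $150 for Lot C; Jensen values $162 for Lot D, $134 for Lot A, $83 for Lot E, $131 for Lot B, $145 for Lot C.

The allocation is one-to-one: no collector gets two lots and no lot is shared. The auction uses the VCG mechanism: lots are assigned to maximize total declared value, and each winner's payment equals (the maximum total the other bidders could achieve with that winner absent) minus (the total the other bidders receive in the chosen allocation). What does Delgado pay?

Efficient allocation: Bakr→Lot A ($142), Delgado→Lot B ($177), Varga→Lot E ($146), Watson→Lot C ($150), Jensen→Lot D ($162); total welfare W = $777.
Delgado receives Lot B at value $177, so the others get W − 177 = $600.
Without Delgado: best allocation of the remaining 4 bidders over all 5 lots is Bakr→Lot A ($142), Varga→Lot B ($151), Watson→Lot C ($150), Jensen→Lot D ($162), total $605.
VCG payment = (others' best without Delgado) − (others' welfare with Delgado) = 605 − 600 = $5.

Delgado pays $5.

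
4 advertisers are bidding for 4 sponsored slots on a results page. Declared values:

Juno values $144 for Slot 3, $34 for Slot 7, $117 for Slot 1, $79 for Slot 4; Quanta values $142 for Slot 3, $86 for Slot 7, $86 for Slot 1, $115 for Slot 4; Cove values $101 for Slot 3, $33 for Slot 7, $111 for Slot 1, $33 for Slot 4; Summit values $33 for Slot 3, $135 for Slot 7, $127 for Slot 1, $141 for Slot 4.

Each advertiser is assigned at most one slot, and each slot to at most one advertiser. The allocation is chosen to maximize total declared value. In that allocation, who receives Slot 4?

This is a one-to-one assignment (maximum-weight bipartite matching).
Optimal: Juno→Slot 3 ($144), Quanta→Slot 4 ($115), Cove→Slot 1 ($111), Summit→Slot 7 ($135) — total 144+115+111+135 = $505.
Max-entry greedy (repeatedly take the single best remaining cell) gives $482, worse by 23.
Checked against all permutations: $505 is optimal.
Quanta's own top slot is Slot 3 ($142), but forcing Quanta→Slot 3 and reassigning the rest optimally gives only $467 — worse by 38.

Quanta receives Slot 4.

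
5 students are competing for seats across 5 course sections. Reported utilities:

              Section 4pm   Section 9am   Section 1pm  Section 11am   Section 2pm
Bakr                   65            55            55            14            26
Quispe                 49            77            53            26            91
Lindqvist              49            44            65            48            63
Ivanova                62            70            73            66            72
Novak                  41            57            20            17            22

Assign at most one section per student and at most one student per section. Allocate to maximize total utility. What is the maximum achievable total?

This is the linear assignment problem.
Optimal: Bakr→Section 4pm (65 points), Quispe→Section 2pm (91 points), Lindqvist→Section 1pm (65 points), Ivanova→Section 11am (66 points), Novak→Section 9am (57 points) — total 65+91+65+66+57 = 344 points.
Column-greedy (each section in turn goes to its best remaining student) gives 285 points, worse by 59.
Next-best assignment: Bakr→Section 4pm, Quispe→Section 2pm, Lindqvist→Section 11am, Ivanova→Section 1pm, Novak→Section 9am = 334 points.

Max total: 344 points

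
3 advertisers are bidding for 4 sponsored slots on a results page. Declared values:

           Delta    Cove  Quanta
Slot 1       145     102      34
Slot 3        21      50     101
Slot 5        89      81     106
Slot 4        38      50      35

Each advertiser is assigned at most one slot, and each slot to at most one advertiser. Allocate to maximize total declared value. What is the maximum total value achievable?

Optimal: Delta→Slot 1 ($145), Cove→Slot 5 ($81), Quanta→Slot 3 ($101) — total 145+81+101 = $327.
Max-entry greedy (repeatedly take the single best remaining cell) gives $301, worse by 26.
Next-best assignment: Delta→Slot 1, Cove→Slot 3, Quanta→Slot 5 = $301.

Maximum total: $327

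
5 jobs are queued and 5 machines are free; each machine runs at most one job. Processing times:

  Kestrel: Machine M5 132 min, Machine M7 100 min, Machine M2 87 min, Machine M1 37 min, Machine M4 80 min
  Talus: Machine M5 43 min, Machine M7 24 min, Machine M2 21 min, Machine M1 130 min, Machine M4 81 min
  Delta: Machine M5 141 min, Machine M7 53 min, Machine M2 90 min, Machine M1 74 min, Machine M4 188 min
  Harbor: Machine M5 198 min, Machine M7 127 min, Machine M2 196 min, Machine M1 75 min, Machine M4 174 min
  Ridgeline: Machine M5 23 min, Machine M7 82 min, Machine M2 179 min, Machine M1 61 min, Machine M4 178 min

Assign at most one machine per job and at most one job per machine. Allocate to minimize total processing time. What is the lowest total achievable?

Optimal: Kestrel→Machine M4 (80 min), Talus→Machine M2 (21 min), Delta→Machine M7 (53 min), Harbor→Machine M1 (75 min), Ridgeline→Machine M5 (23 min) — total 80+21+53+75+23 = 252 min.
Min-entry greedy (repeatedly take the single cheapest remaining cell) gives 308 min, worse by 56.

Min total: 252 min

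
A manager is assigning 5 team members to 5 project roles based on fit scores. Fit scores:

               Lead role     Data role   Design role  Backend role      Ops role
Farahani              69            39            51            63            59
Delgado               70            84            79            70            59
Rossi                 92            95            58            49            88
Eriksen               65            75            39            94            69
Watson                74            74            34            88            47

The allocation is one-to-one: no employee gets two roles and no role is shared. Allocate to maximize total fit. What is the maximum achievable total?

Optimal: Farahani→Lead role (69 pts), Delgado→Design role (79 pts), Rossi→Ops role (88 pts), Eriksen→Backend role (94 pts), Watson→Data role (74 pts) — total 69+79+88+94+74 = 404 pts.
Column-greedy (each role in turn goes to its best remaining employee) gives 368 pts, worse by 36.
Next-best assignment: Farahani→Ops role, Delgado→Design role, Rossi→Data role, Eriksen→Backend role, Watson→Lead role = 401 pts.
Swapping Rossi↔Farahani (Rossi→Lead role 92 pts, Farahani→Ops role 59 pts) loses 6.

Max total: 404 pts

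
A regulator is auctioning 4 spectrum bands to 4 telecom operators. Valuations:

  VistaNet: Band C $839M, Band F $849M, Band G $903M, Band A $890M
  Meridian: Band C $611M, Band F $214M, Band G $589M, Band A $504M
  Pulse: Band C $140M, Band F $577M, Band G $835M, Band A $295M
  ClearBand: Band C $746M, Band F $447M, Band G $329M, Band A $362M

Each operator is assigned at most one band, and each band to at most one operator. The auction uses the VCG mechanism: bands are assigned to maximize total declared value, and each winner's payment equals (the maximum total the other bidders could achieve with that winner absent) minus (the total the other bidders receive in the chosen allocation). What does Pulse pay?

Pulse pays $126M.

Efficient allocation: VistaNet→Band F ($849M), Meridian→Band A ($504M), Pulse→Band G ($835M), ClearBand→Band C ($746M); total welfare W = $2934M.
Pulse receives Band G at value $835M, so the others get W − 835 = $2099M.
Without Pulse: best allocation of the remaining 3 bidders over all 4 bands is VistaNet→Band A ($890M), Meridian→Band G ($589M), ClearBand→Band C ($746M), total $2225M.
VCG payment = (others' best without Pulse) − (others' welfare with Pulse) = 2225 − 2099 = $126M.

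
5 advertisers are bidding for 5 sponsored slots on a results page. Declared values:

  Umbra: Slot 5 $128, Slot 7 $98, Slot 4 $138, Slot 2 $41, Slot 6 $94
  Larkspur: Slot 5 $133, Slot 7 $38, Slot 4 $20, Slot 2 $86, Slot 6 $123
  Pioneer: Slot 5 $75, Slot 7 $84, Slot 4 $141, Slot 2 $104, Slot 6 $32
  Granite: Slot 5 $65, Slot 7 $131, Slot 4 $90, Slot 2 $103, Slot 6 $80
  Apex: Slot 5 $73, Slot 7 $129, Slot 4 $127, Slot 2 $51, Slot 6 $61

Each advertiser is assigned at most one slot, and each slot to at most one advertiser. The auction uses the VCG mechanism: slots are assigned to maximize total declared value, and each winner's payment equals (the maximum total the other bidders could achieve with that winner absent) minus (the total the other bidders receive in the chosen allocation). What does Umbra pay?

Efficient allocation: Umbra→Slot 5 ($128), Larkspur→Slot 6 ($123), Pioneer→Slot 4 ($141), Granite→Slot 2 ($103), Apex→Slot 7 ($129); total welfare W = $624.
Umbra receives Slot 5 at value $128, so the others get W − 128 = $496.
Without Umbra: best allocation of the remaining 4 bidders over all 5 slots is Larkspur→Slot 5 ($133), Pioneer→Slot 4 ($141), Granite→Slot 2 ($103), Apex→Slot 7 ($129), total $506.
VCG payment = (others' best without Umbra) − (others' welfare with Umbra) = 506 − 496 = $10.

Umbra pays $10.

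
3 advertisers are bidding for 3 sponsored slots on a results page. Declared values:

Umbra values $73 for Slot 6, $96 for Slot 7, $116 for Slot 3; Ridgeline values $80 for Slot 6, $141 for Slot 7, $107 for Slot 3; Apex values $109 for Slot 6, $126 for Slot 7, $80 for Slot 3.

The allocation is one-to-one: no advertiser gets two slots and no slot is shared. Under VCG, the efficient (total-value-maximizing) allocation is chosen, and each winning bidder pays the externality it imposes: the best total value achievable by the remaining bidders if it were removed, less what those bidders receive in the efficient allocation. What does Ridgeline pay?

Ridgeline pays $17.

Efficient allocation: Umbra→Slot 3 ($116), Ridgeline→Slot 7 ($141), Apex→Slot 6 ($109); total welfare W = $366.
Ridgeline receives Slot 7 at value $141, so the others get W − 141 = $225.
Without Ridgeline: best allocation of the remaining 2 bidders over all 3 slots is Umbra→Slot 3 ($116), Apex→Slot 7 ($126), total $242.
VCG payment = (others' best without Ridgeline) − (others' welfare with Ridgeline) = 242 − 225 = $17.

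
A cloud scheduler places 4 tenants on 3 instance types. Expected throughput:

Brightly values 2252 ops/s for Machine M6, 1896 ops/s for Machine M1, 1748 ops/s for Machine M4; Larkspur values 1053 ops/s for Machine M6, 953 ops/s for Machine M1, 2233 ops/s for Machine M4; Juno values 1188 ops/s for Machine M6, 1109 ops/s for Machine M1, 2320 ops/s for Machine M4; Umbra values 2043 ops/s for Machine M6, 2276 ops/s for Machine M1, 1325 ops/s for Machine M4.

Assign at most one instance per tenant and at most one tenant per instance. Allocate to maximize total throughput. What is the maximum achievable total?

Max total: 6848 ops/s

Optimal: Brightly→Machine M6 (2252 ops/s), Umbra→Machine M1 (2276 ops/s), Juno→Machine M4 (2320 ops/s) — total 2252+2276+2320 = 6848 ops/s.
Row-greedy (each tenant in turn takes its best remaining instance) gives 5594 ops/s, worse by 1254.
Next-best assignment: Brightly→Machine M6, Umbra→Machine M1, Larkspur→Machine M4 = 6761 ops/s.
Checked against all permutations: 6848 ops/s is optimal.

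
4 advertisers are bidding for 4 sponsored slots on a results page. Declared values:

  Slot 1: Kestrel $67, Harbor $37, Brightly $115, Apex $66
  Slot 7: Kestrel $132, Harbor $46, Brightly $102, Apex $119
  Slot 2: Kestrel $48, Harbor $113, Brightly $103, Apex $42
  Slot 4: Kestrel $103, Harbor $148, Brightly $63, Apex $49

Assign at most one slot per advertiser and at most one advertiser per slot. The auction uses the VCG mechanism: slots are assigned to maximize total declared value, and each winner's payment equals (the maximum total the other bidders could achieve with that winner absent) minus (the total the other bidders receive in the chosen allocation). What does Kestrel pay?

Efficient allocation: Kestrel→Slot 4 ($103), Harbor→Slot 2 ($113), Brightly→Slot 1 ($115), Apex→Slot 7 ($119); total welfare W = $450.
Kestrel receives Slot 4 at value $103, so the others get W − 103 = $347.
Without Kestrel: best allocation of the remaining 3 bidders over all 4 slots is Harbor→Slot 4 ($148), Brightly→Slot 1 ($115), Apex→Slot 7 ($119), total $382.
VCG payment = (others' best without Kestrel) − (others' welfare with Kestrel) = 382 − 347 = $35.

Kestrel pays $35.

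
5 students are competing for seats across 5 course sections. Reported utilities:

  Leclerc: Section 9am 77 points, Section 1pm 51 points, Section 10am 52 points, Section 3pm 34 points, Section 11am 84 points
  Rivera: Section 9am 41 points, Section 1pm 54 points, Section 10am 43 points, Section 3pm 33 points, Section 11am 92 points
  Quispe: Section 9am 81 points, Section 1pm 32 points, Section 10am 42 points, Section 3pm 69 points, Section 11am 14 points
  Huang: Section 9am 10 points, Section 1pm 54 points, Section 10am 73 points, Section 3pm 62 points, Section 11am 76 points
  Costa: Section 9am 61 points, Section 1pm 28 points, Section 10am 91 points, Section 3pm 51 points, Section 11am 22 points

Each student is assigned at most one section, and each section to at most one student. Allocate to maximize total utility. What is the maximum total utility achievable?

Optimal: Leclerc→Section 9am (77 points), Rivera→Section 11am (92 points), Quispe→Section 3pm (69 points), Huang→Section 1pm (54 points), Costa→Section 10am (91 points) — total 77+92+69+54+91 = 383 points.
Max-entry greedy (repeatedly take the single best remaining cell) gives 377 points, worse by 6.
Next-best assignment: Leclerc→Section 1pm, Rivera→Section 11am, Quispe→Section 9am, Huang→Section 3pm, Costa→Section 10am = 377 points.
No other one-to-one assignment exceeds 383 points.

Maximum total: 383 points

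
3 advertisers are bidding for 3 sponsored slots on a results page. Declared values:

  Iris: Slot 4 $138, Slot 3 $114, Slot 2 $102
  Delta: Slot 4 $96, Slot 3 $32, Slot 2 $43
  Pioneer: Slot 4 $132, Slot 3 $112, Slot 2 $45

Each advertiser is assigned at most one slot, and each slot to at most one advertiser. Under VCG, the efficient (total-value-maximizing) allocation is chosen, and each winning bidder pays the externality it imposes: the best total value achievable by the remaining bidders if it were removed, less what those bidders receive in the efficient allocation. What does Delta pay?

Efficient allocation: Iris→Slot 2 ($102), Delta→Slot 4 ($96), Pioneer→Slot 3 ($112); total welfare W = $310.
Delta receives Slot 4 at value $96, so the others get W − 96 = $214.
Without Delta: best allocation of the remaining 2 bidders over all 3 slots is Iris→Slot 4 ($138), Pioneer→Slot 3 ($112), total $250.
VCG payment = (others' best without Delta) − (others' welfare with Delta) = 250 − 214 = $36.

Delta pays $36.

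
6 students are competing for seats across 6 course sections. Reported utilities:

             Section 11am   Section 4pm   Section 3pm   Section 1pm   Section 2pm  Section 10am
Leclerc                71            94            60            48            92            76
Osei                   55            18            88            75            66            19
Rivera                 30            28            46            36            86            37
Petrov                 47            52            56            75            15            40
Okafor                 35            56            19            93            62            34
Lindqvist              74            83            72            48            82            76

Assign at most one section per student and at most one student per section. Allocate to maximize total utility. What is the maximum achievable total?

Max total: 484 points

Optimal: Leclerc→Section 4pm (94 points), Osei→Section 3pm (88 points), Rivera→Section 2pm (86 points), Petrov→Section 11am (47 points), Okafor→Section 1pm (93 points), Lindqvist→Section 10am (76 points) — total 94+88+86+47+93+76 = 484 points.
Row-greedy (each student in turn takes its best remaining section) gives 454 points, worse by 30.
Next-best assignment: Leclerc→Section 4pm, Osei→Section 3pm, Rivera→Section 2pm, Petrov→Section 10am, Okafor→Section 1pm, Lindqvist→Section 11am = 475 points.
No other one-to-one assignment exceeds 484 points.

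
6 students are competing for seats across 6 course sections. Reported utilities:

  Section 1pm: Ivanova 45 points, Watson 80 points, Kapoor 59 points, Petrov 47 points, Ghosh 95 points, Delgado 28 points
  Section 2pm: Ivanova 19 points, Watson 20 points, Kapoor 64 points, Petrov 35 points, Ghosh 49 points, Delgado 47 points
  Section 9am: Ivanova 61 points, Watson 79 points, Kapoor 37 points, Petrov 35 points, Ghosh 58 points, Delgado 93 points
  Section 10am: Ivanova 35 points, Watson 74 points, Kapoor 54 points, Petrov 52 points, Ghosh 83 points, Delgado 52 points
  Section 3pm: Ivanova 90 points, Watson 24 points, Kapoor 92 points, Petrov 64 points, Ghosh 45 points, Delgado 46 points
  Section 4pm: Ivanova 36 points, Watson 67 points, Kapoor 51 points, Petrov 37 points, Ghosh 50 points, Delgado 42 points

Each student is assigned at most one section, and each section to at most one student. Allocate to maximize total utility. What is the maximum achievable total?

Optimal: Ivanova→Section 3pm (90 points), Watson→Section 4pm (67 points), Kapoor→Section 2pm (64 points), Petrov→Section 10am (52 points), Ghosh→Section 1pm (95 points), Delgado→Section 9am (93 points) — total 90+67+64+52+95+93 = 461 points.
Column-greedy (each section in turn goes to its best remaining student) gives 453 points, worse by 8.
Swapping Watson↔Delgado (Watson→Section 9am 79 points, Delgado→Section 4pm 42 points) loses 39.
Every other assignment is strictly worse.

Maximum total: 461 points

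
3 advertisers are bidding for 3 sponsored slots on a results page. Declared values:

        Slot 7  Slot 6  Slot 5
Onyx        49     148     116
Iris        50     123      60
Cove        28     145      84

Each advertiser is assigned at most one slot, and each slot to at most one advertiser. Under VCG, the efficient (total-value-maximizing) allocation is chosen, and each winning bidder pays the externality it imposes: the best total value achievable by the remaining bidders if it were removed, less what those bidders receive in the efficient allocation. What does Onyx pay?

Onyx pays $12.

Efficient allocation: Onyx→Slot 5 ($116), Iris→Slot 7 ($50), Cove→Slot 6 ($145); total welfare W = $311.
Onyx receives Slot 5 at value $116, so the others get W − 116 = $195.
Without Onyx: best allocation of the remaining 2 bidders over all 3 slots is Iris→Slot 6 ($123), Cove→Slot 5 ($84), total $207.
VCG payment = (others' best without Onyx) − (others' welfare with Onyx) = 207 − 195 = $12.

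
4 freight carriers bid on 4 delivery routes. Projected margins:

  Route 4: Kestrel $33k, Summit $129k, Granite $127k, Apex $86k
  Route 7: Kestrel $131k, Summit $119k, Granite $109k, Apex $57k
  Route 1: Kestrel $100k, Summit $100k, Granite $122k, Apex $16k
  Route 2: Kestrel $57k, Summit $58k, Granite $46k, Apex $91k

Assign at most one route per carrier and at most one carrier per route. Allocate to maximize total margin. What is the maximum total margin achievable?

Optimal: Kestrel→Route 7 ($131k), Summit→Route 4 ($129k), Granite→Route 1 ($122k), Apex→Route 2 ($91k) — total 131+129+122+91 = $473k.
Next-best assignment: Kestrel→Route 7, Summit→Route 1, Granite→Route 4, Apex→Route 2 = $449k.

Maximum total: $473k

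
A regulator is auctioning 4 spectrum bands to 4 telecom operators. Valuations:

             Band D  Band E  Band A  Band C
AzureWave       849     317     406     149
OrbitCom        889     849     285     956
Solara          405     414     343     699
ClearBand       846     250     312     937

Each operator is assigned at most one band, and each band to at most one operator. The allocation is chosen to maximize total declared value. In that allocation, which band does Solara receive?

Solara receives Band A.

Optimal: AzureWave→Band D ($849M), OrbitCom→Band E ($849M), Solara→Band A ($343M), ClearBand→Band C ($937M) — total 849+849+343+937 = $2978M.
Column-greedy (each band in turn goes to its best remaining operator) gives $2646M, worse by 332.
Next-best assignment: AzureWave→Band A, OrbitCom→Band E, Solara→Band C, ClearBand→Band D = $2800M.
Solara's own top band is Band C ($699M), but forcing Solara→Band C and reassigning the rest optimally gives only $2800M — worse by 178.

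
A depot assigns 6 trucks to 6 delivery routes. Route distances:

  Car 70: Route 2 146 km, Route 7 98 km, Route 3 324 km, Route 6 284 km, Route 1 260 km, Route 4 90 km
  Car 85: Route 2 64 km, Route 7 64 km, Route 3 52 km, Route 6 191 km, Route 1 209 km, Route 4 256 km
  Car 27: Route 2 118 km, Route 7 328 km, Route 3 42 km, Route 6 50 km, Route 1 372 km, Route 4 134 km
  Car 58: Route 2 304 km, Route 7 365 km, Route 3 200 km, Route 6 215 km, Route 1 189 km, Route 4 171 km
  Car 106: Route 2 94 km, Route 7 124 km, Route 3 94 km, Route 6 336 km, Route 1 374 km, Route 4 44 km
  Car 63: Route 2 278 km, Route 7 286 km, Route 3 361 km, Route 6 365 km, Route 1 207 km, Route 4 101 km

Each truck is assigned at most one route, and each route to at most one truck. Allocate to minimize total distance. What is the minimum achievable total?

Min total: 584 km

Optimal: Car 70→Route 7 (98 km), Car 85→Route 3 (52 km), Car 27→Route 6 (50 km), Car 58→Route 1 (189 km), Car 106→Route 2 (94 km), Car 63→Route 4 (101 km) — total 98+52+50+189+94+101 = 584 km.
Column-greedy (each route in turn goes to its cheapest remaining truck) gives 670 km, worse by 86.
Next-best assignment: Car 70→Route 7, Car 85→Route 2, Car 27→Route 6, Car 58→Route 1, Car 106→Route 3, Car 63→Route 4 = 596 km.
Swapping Car 58↔Car 70 (Car 58→Route 7 365 km, Car 70→Route 1 260 km) adds 338.
Every other assignment is strictly worse.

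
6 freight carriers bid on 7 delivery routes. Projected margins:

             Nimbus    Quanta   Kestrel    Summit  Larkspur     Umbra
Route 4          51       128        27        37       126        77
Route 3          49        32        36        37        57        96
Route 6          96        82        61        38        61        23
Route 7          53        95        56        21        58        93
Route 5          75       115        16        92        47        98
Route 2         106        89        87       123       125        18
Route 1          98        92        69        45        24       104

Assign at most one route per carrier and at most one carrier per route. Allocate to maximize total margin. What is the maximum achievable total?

Maximum total: $625k

Optimal: Nimbus→Route 6 ($96k), Quanta→Route 5 ($115k), Kestrel→Route 1 ($69k), Summit→Route 2 ($123k), Larkspur→Route 4 ($126k), Umbra→Route 3 ($96k) — total 96+115+69+123+126+96 = $625k.
Max-entry greedy (repeatedly take the single best remaining cell) gives $601k, worse by 24.
Checked against all permutations: $625k is optimal.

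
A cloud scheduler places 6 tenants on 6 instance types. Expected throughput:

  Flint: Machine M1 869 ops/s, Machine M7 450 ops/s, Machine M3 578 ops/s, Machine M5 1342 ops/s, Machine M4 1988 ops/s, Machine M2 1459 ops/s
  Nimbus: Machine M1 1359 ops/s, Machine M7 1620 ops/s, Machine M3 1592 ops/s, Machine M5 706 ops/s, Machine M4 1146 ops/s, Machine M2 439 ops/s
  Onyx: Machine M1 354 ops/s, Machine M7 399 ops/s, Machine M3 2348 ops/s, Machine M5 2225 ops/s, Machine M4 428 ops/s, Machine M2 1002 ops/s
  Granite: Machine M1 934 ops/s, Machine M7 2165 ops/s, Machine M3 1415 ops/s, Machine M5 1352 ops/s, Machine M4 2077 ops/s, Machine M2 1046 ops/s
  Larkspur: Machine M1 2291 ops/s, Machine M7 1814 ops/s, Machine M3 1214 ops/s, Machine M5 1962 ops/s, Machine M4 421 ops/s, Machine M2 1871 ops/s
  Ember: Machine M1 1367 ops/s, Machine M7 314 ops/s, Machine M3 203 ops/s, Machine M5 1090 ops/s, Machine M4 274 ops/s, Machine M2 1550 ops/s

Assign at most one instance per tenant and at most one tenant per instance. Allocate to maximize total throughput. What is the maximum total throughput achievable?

Max total: 11811 ops/s

Optimal: Flint→Machine M4 (1988 ops/s), Nimbus→Machine M3 (1592 ops/s), Onyx→Machine M5 (2225 ops/s), Granite→Machine M7 (2165 ops/s), Larkspur→Machine M1 (2291 ops/s), Ember→Machine M2 (1550 ops/s) — total 1988+1592+2225+2165+2291+1550 = 11811 ops/s.
Max-entry greedy (repeatedly take the single best remaining cell) gives 11048 ops/s, worse by 763.
Checked against all permutations: 11811 ops/s is optimal.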